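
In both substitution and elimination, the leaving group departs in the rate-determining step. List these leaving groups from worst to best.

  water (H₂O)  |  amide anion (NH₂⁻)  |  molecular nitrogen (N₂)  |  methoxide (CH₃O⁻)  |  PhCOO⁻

A good leaving group is a weak base: the lower the pKₐ of its conjugate acid, the more readily it departs.
molecular nitrogen (N₂): no meaningful conjugate acid; N₂ departs as an exceptionally stable neutral molecule
water (H₂O): pKₐ(H₃O⁺) ≈ -1.7 — neutral; leaves from a protonated alcohol (R–OH₂⁺)
PhCOO⁻: pKₐ(C₆H₅COOH) ≈ 4.2 — aryl carboxylate
methoxide (CH₃O⁻): pKₐ(CH₃OH) ≈ 15.5
amide anion (NH₂⁻): pKₐ(NH₃) ≈ 38 — extremely strong base; never a leaving group
Listed from poorest to best leaving group as asked.

amide anion (NH₂⁻) < methoxide (CH₃O⁻) < PhCOO⁻ < water (H₂O) < molecular nitrogen (N₂)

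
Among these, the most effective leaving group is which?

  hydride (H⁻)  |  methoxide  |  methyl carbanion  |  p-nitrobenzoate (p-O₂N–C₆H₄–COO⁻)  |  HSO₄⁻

The more stable X⁻ (or X) is on its own — i.e. the weaker a base it is — the better a leaving group it makes.
HSO₄⁻: pKₐ(H₂SO₄) ≈ -3
p-nitrobenzoate (p-O₂N–C₆H₄–COO⁻): pKₐ(p-nitrobenzoic acid) ≈ 3.4
methoxide: pKₐ(CH₃OH) ≈ 15.5
hydride (H⁻): pKₐ(H₂) ≈ 36
methyl carbanion: pKₐ(CH₄) ≈ 48

HSO₄⁻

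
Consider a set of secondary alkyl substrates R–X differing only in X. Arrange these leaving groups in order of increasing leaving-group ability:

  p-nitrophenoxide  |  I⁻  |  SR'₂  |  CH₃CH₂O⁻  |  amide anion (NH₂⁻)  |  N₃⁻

The more stable X⁻ (or X) is on its own — i.e. the weaker a base it is — the better a leaving group it makes.
I⁻: pKₐ(HI) ≈ -10
SR'₂: pKₐ(R'₂SH⁺) ≈ -7
N₃⁻: pKₐ(HN₃) ≈ 4.7
p-nitrophenoxide: pKₐ(p-nitrophenol) ≈ 7.2
CH₃CH₂O⁻: pKₐ(CH₃CH₂OH) ≈ 16
amide anion (NH₂⁻): pKₐ(NH₃) ≈ 38
Reversing gives the worst-to-best order requested.

amide anion (NH₂⁻) < CH₃CH₂O⁻ < p-nitrophenoxide < N₃⁻ < SR'₂ < I⁻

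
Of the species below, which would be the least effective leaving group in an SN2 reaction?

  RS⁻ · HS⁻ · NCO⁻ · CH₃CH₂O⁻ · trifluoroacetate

CH₃CH₂O⁻

A good leaving group is a weak base: the lower the pKₐ of its conjugate acid, the more readily it departs.
trifluoroacetate: pKₐ(CF₃COOH) ≈ 0.2
NCO⁻: pKₐ(HOCN) ≈ 3.5
HS⁻: pKₐ(H₂S) ≈ 7
RS⁻: pKₐ(RSH (a thiol)) ≈ 10.5
CH₃CH₂O⁻: pKₐ(CH₃CH₂OH) ≈ 16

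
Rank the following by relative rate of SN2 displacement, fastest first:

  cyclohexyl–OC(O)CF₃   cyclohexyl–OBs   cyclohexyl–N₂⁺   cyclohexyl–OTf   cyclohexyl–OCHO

The skeletons are identical, so relative rate is governed entirely by leaving-group ability.
A good leaving group is a weak base: the lower the pKₐ of its conjugate acid, the more readily it departs.
cyclohexyl–N₂⁺ loses N₂: no meaningful conjugate acid; N₂ departs as an exceptionally stable neutral molecule
cyclohexyl–OTf loses OTf⁻: pKₐ(CF₃SO₃H (triflic acid)) ≈ -14
cyclohexyl–OBs loses OBs⁻: pKₐ(p-BrC₆H₄SO₃H) ≈ -2.8
cyclohexyl–OC(O)CF₃ loses CF₃COO⁻: pKₐ(CF₃COOH) ≈ 0.2
cyclohexyl–OCHO loses HCOO⁻: pKₐ(HCOOH) ≈ 3.8

cyclohexyl–N₂⁺ > cyclohexyl–OTf > cyclohexyl–OBs > cyclohexyl–OC(O)CF₃ > cyclohexyl–OCHO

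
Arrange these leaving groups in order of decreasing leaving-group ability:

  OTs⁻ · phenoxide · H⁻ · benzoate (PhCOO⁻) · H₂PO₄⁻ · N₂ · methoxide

The more stable X⁻ (or X) is on its own — i.e. the weaker a base it is — the better a leaving group it makes.
N₂: no meaningful conjugate acid; N₂ departs as an exceptionally stable neutral molecule
OTs⁻: pKₐ(p-CH₃C₆H₄SO₃H (TsOH)) ≈ -2.8
H₂PO₄⁻: pKₐ(H₃PO₄) ≈ 2.1
benzoate (PhCOO⁻): pKₐ(C₆H₅COOH) ≈ 4.2
phenoxide: pKₐ(C₆H₅OH (phenol)) ≈ 10
methoxide: pKₐ(CH₃OH) ≈ 15.5
H⁻: pKₐ(H₂) ≈ 36

N₂ > OTs⁻ > H₂PO₄⁻ > benzoate (PhCOO⁻) > phenoxide > methoxide > H⁻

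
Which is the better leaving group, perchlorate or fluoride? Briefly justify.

perchlorate

perchlorate is the better leaving group.
pKₐ(HClO₄) ≈ -10 versus pKₐ(HF) ≈ 3.2: perchlorate is the much weaker base.
Extremely weak base; rarely used for safety reasons.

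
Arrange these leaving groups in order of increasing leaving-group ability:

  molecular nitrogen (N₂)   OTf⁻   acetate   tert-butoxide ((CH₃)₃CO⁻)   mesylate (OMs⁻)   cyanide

molecular nitrogen (N₂): no meaningful conjugate acid; N₂ departs as an exceptionally stable neutral molecule
OTf⁻: pKₐ(CF₃SO₃H (triflic acid)) ≈ -14
mesylate (OMs⁻): pKₐ(CH₃SO₃H (MsOH)) ≈ -1.9
acetate: pKₐ(CH₃COOH) ≈ 4.8
cyanide: pKₐ(HCN) ≈ 9.2
tert-butoxide ((CH₃)₃CO⁻): pKₐ(t-BuOH) ≈ 18
Reversing gives the worst-to-best order requested.

tert-butoxide ((CH₃)₃CO⁻) < cyanide < acetate < mesylate (OMs⁻) < OTf⁻ < molecular nitrogen (N₂)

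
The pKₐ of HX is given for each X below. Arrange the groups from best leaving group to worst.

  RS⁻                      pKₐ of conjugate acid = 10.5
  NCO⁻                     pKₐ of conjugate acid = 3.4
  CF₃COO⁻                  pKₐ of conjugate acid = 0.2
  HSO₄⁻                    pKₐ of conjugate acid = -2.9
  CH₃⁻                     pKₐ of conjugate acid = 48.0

HSO₄⁻ > CF₃COO⁻ > NCO⁻ > RS⁻ > CH₃⁻

Lower conjugate-acid pKₐ ⇒ weaker base ⇒ better leaving group.
Sorting by the given values: HSO₄⁻ (-2.9), CF₃COO⁻ (0.2), NCO⁻ (3.4), RS⁻ (10.5), CH₃⁻ (48.0).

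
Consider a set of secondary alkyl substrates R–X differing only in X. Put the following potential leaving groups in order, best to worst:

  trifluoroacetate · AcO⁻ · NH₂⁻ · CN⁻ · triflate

triflate > trifluoroacetate > AcO⁻ > CN⁻ > NH₂⁻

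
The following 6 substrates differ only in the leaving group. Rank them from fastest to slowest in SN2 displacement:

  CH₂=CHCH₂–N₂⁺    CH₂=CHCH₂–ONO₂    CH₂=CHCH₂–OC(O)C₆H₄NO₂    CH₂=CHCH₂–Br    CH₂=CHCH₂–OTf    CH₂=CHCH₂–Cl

CH₂=CHCH₂–N₂⁺ > CH₂=CHCH₂–OTf > CH₂=CHCH₂–Br > CH₂=CHCH₂–Cl > CH₂=CHCH₂–ONO₂ > CH₂=CHCH₂–OC(O)C₆H₄NO₂

The skeletons are identical, so relative rate is governed entirely by leaving-group ability.
A good leaving group is a weak base: the lower the pKₐ of its conjugate acid, the more readily it departs.
CH₂=CHCH₂–N₂⁺ loses N₂: no meaningful conjugate acid; N₂ departs as an exceptionally stable neutral molecule
CH₂=CHCH₂–OTf loses OTf⁻: pKₐ(CF₃SO₃H (triflic acid)) ≈ -14
CH₂=CHCH₂–Br loses Br⁻: pKₐ(HBr) ≈ -9
CH₂=CHCH₂–Cl loses Cl⁻: pKₐ(HCl) ≈ -7
CH₂=CHCH₂–ONO₂ loses NO₃⁻: pKₐ(HNO₃) ≈ -1.3
CH₂=CHCH₂–OC(O)C₆H₄NO₂ loses p-O₂N–C₆H₄–COO⁻: pKₐ(p-nitrobenzoic acid) ≈ 3.4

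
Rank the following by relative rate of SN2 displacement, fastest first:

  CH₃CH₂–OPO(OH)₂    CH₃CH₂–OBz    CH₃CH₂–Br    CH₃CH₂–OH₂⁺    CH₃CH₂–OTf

CH₃CH₂–OTf > CH₃CH₂–Br > CH₃CH₂–OH₂⁺ > CH₃CH₂–OPO(OH)₂ > CH₃CH₂–OBz

The skeletons are identical, so relative rate is governed entirely by leaving-group ability.
The more stable X⁻ (or X) is on its own — i.e. the weaker a base it is — the better a leaving group it makes.
CH₃CH₂–OTf loses OTf⁻: pKₐ(CF₃SO₃H (triflic acid)) ≈ -14
CH₃CH₂–Br loses Br⁻: pKₐ(HBr) ≈ -9
CH₃CH₂–OH₂⁺ loses H₂O: pKₐ(H₃O⁺) ≈ -1.7
CH₃CH₂–OPO(OH)₂ loses H₂PO₄⁻: pKₐ(H₃PO₄) ≈ 2.1
CH₃CH₂–OBz loses PhCOO⁻: pKₐ(C₆H₅COOH) ≈ 4.2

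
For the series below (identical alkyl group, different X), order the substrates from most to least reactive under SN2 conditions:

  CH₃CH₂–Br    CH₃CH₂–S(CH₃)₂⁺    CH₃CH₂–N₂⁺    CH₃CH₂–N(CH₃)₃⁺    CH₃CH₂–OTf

Identical carbon frameworks mean the comparison reduces to leaving-group quality.
Rank by basicity of the departing species: weakest base leaves most easily.
CH₃CH₂–N₂⁺ loses N₂: no meaningful conjugate acid; N₂ departs as an exceptionally stable neutral molecule
CH₃CH₂–OTf loses OTf⁻: pKₐ(CF₃SO₃H (triflic acid)) ≈ -14
CH₃CH₂–Br loses Br⁻: pKₐ(HBr) ≈ -9
CH₃CH₂–S(CH₃)₂⁺ loses SR'₂: pKₐ(R'₂SH⁺) ≈ -7
CH₃CH₂–N(CH₃)₃⁺ loses NR'₃: pKₐ(R'₃NH⁺) ≈ 10.7

CH₃CH₂–N₂⁺ > CH₃CH₂–OTf > CH₃CH₂–Br > CH₃CH₂–S(CH₃)₂⁺ > CH₃CH₂–N(CH₃)₃⁺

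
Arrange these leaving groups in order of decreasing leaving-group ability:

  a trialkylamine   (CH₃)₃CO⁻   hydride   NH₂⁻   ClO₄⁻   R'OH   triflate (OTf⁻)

A good leaving group is a weak base: the lower the pKₐ of its conjugate acid, the more readily it departs.
triflate (OTf⁻): pKₐ(CF₃SO₃H (triflic acid)) ≈ -14 — charge spread over three oxygens and a CF₃ group; the premier leaving group in synthesis
ClO₄⁻: pKₐ(HClO₄) ≈ -10 — extremely weak base; rarely used for safety reasons
R'OH: pKₐ(R'OH₂⁺) ≈ -2.4 — neutral; leaves from a protonated ether (an oxonium ion, R–O(H)R'⁺)
a trialkylamine: pKₐ(R'₃NH⁺) ≈ 10.7 — neutral but still a fairly strong base; Hofmann-elimination LG
(CH₃)₃CO⁻: pKₐ(t-BuOH) ≈ 18
hydride: pKₐ(H₂) ≈ 36
NH₂⁻: pKₐ(NH₃) ≈ 38 — extremely strong base; never a leaving group

triflate (OTf⁻) > ClO₄⁻ > R'OH > a trialkylamine > (CH₃)₃CO⁻ > hydride > NH₂⁻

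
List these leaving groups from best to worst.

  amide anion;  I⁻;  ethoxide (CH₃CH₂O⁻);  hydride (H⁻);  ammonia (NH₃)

I⁻ > ammonia (NH₃) > ethoxide (CH₃CH₂O⁻) > hydride (H⁻) > amide anion

I⁻: pKₐ(HI) ≈ -10 — large, highly polarisable; very weak base
ammonia (NH₃): pKₐ(NH₄⁺) ≈ 9.2
ethoxide (CH₃CH₂O⁻): pKₐ(CH₃CH₂OH) ≈ 16 — strong base; alkoxides do not leave unassisted
hydride (H⁻): pKₐ(H₂) ≈ 36 — extremely strong base; leaves only in special hydride-transfer contexts
amide anion: pKₐ(NH₃) ≈ 38 — extremely strong base; never a leaving group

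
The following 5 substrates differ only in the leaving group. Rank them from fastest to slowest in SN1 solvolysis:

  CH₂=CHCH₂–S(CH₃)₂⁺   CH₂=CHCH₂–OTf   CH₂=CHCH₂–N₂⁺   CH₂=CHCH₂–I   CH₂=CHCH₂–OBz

CH₂=CHCH₂–N₂⁺ > CH₂=CHCH₂–OTf > CH₂=CHCH₂–I > CH₂=CHCH₂–S(CH₃)₂⁺ > CH₂=CHCH₂–OBz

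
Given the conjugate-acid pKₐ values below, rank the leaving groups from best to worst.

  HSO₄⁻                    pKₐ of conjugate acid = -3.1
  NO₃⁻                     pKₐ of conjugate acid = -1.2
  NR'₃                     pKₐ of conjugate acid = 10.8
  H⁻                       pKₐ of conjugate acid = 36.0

HSO₄⁻ > NO₃⁻ > NR'₃ > H⁻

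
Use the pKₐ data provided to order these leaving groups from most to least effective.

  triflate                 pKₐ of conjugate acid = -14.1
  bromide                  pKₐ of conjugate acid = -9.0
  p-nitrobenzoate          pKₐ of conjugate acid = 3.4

triflate > bromide > p-nitrobenzoate

Lower conjugate-acid pKₐ ⇒ weaker base ⇒ better leaving group.
Sorting by the given values: triflate (-14.1), bromide (-9.0), p-nitrobenzoate (3.4).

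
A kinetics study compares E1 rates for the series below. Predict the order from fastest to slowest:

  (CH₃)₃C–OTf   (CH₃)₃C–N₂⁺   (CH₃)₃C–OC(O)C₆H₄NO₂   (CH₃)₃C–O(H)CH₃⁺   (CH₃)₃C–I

(CH₃)₃C–N₂⁺ > (CH₃)₃C–OTf > (CH₃)₃C–I > (CH₃)₃C–O(H)CH₃⁺ > (CH₃)₃C–OC(O)C₆H₄NO₂

Same R in every case — rank the leaving groups.
A good leaving group is a weak base: the lower the pKₐ of its conjugate acid, the more readily it departs.
(CH₃)₃C–N₂⁺ loses N₂: no meaningful conjugate acid; N₂ departs as an exceptionally stable neutral molecule
(CH₃)₃C–OTf loses OTf⁻: pKₐ(CF₃SO₃H (triflic acid)) ≈ -14
(CH₃)₃C–I loses I⁻: pKₐ(HI) ≈ -10
(CH₃)₃C–O(H)CH₃⁺ loses R'OH: pKₐ(R'OH₂⁺) ≈ -2.4
(CH₃)₃C–OC(O)C₆H₄NO₂ loses p-O₂N–C₆H₄–COO⁻: pKₐ(p-nitrobenzoic acid) ≈ 3.4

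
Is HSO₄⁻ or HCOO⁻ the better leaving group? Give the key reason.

HSO₄⁻ is the better leaving group.
pKₐ(H₂SO₄) ≈ -3 versus pKₐ(HCOOH) ≈ 3.8: HSO₄⁻ is the much weaker base.
Conjugate base of a strong mineral acid.

HSO₄⁻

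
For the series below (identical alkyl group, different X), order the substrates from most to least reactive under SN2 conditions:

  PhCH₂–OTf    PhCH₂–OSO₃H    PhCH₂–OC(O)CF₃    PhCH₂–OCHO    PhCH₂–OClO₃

PhCH₂–OTf > PhCH₂–OClO₃ > PhCH₂–OSO₃H > PhCH₂–OC(O)CF₃ > PhCH₂–OCHO

With the same alkyl group throughout, only the leaving group differentiates the rates.
Leaving-group ability tracks the stability of the departed species; conjugate-acid pKₐ is the usual yardstick (lower pKₐ → better LG).
PhCH₂–OTf loses OTf⁻: pKₐ(CF₃SO₃H (triflic acid)) ≈ -14
PhCH₂–OClO₃ loses ClO₄⁻: pKₐ(HClO₄) ≈ -10
PhCH₂–OSO₃H loses HSO₄⁻: pKₐ(H₂SO₄) ≈ -3
PhCH₂–OC(O)CF₃ loses CF₃COO⁻: pKₐ(CF₃COOH) ≈ 0.2
PhCH₂–OCHO loses HCOO⁻: pKₐ(HCOOH) ≈ 3.8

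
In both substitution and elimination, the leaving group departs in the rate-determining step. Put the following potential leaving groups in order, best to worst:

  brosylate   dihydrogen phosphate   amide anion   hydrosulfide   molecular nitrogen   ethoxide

molecular nitrogen > brosylate > dihydrogen phosphate > hydrosulfide > ethoxide > amide anion

molecular nitrogen: no meaningful conjugate acid; N₂ departs as an exceptionally stable neutral molecule
brosylate: pKₐ(p-BrC₆H₄SO₃H) ≈ -2.8 — arenesulfonate with a p-bromo substituent
dihydrogen phosphate: pKₐ(H₃PO₄) ≈ 2.1
hydrosulfide: pKₐ(H₂S) ≈ 7
ethoxide: pKₐ(CH₃CH₂OH) ≈ 16 — strong base; alkoxides do not leave unassisted
amide anion: pKₐ(NH₃) ≈ 38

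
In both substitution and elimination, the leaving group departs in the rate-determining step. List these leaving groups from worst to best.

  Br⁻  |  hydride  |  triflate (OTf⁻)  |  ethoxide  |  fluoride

hydride < ethoxide < fluoride < Br⁻ < triflate (OTf⁻)

triflate (OTf⁻): pKₐ(CF₃SO₃H (triflic acid)) ≈ -14 — charge spread over three oxygens and a CF₃ group; the premier leaving group in synthesis
Br⁻: pKₐ(HBr) ≈ -9 — weak base; good leaving group
fluoride: pKₐ(HF) ≈ 3.2
ethoxide: pKₐ(CH₃CH₂OH) ≈ 16
hydride: pKₐ(H₂) ≈ 36
The question asks for worst first, so the sequence is read in increasing leaving-group ability.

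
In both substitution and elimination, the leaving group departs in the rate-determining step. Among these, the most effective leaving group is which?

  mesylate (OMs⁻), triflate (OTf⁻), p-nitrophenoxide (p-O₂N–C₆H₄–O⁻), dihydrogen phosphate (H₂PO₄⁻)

triflate (OTf⁻)

Rank by basicity of the departing species: weakest base leaves most easily.
triflate (OTf⁻): pKₐ(CF₃SO₃H (triflic acid)) ≈ -14
mesylate (OMs⁻): pKₐ(CH₃SO₃H (MsOH)) ≈ -1.9
dihydrogen phosphate (H₂PO₄⁻): pKₐ(H₃PO₄) ≈ 2.1
p-nitrophenoxide (p-O₂N–C₆H₄–O⁻): pKₐ(p-nitrophenol) ≈ 7.2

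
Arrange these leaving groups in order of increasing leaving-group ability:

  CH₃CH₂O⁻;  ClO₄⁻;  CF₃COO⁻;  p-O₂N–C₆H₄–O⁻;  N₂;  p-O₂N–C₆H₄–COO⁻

CH₃CH₂O⁻ < p-O₂N–C₆H₄–O⁻ < p-O₂N–C₆H₄–COO⁻ < CF₃COO⁻ < ClO₄⁻ < N₂

A good leaving group is a weak base: the lower the pKₐ of its conjugate acid, the more readily it departs.
N₂: no meaningful conjugate acid; N₂ departs as an exceptionally stable neutral molecule
ClO₄⁻: pKₐ(HClO₄) ≈ -10
CF₃COO⁻: pKₐ(CF₃COOH) ≈ 0.2 — strongly electron-withdrawing CF₃ stabilises the carboxylate
p-O₂N–C₆H₄–COO⁻: pKₐ(p-nitrobenzoic acid) ≈ 3.4
p-O₂N–C₆H₄–O⁻: pKₐ(p-nitrophenol) ≈ 7.2 — nitro group delocalises the charge; the classic chromogenic LG
CH₃CH₂O⁻: pKₐ(CH₃CH₂OH) ≈ 16 — strong base; alkoxides do not leave unassisted
The question asks for worst first, so the sequence is read in increasing leaving-group ability.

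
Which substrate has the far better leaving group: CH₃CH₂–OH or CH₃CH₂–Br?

CH₃CH₂–Br

From CH₃CH₂–OH the departing group would be OH⁻ (pKₐ(H₂O) ≈ 15.7). Strong base; essentially never leaves without prior activation.
From CH₃CH₂–Br the leaving group is Br⁻ (pKₐ(HBr) ≈ -9). Weak base; good leaving group.
(In practice CH₃CH₂–Br is made from CH₃CH₂–OH by treatment with PBr₃, replacing the hydroxyl with bromide.)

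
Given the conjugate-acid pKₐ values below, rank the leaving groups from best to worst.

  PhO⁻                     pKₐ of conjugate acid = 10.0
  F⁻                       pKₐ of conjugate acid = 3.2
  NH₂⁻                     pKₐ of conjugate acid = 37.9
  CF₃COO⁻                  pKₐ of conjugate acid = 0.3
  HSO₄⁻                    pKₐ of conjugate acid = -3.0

Lower conjugate-acid pKₐ ⇒ weaker base ⇒ better leaving group.
Sorting by the given values: HSO₄⁻ (-3.0), CF₃COO⁻ (0.3), F⁻ (3.2), PhO⁻ (10.0), NH₂⁻ (37.9).

HSO₄⁻ > CF₃COO⁻ > F⁻ > PhO⁻ > NH₂⁻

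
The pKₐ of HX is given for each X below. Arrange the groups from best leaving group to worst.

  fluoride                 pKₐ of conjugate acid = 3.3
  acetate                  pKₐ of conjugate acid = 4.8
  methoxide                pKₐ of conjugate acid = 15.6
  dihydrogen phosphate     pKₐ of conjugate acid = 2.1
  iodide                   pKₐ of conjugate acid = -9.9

iodide > dihydrogen phosphate > fluoride > acetate > methoxide

Lower conjugate-acid pKₐ ⇒ weaker base ⇒ better leaving group.
Sorting by the given values: iodide (-9.9), dihydrogen phosphate (2.1), fluoride (3.3), acetate (4.8), methoxide (15.6).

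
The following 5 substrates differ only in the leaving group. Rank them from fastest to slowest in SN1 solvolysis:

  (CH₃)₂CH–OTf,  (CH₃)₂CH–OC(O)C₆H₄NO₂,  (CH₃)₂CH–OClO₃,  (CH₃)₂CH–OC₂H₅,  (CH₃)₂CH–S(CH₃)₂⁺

Identical carbon frameworks mean the comparison reduces to leaving-group quality.
A good leaving group is a weak base: the lower the pKₐ of its conjugate acid, the more readily it departs.
(CH₃)₂CH–OTf loses OTf⁻: pKₐ(CF₃SO₃H (triflic acid)) ≈ -14
(CH₃)₂CH–OClO₃ loses ClO₄⁻: pKₐ(HClO₄) ≈ -10
(CH₃)₂CH–S(CH₃)₂⁺ loses SR'₂: pKₐ(R'₂SH⁺) ≈ -7
(CH₃)₂CH–OC(O)C₆H₄NO₂ loses p-O₂N–C₆H₄–COO⁻: pKₐ(p-nitrobenzoic acid) ≈ 3.4
(CH₃)₂CH–OC₂H₅ loses CH₃CH₂O⁻: pKₐ(CH₃CH₂OH) ≈ 16

(CH₃)₂CH–OTf > (CH₃)₂CH–OClO₃ > (CH₃)₂CH–S(CH₃)₂⁺ > (CH₃)₂CH–OC(O)C₆H₄NO₂ > (CH₃)₂CH–OC₂H₅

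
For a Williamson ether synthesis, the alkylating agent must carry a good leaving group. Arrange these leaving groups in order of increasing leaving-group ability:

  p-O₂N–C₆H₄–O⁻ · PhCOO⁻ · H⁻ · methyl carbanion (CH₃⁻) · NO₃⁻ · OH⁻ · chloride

chloride: pKₐ(HCl) ≈ -7
NO₃⁻: pKₐ(HNO₃) ≈ -1.3 — resonance-delocalised over three oxygens
PhCOO⁻: pKₐ(C₆H₅COOH) ≈ 4.2 — aryl carboxylate
p-O₂N–C₆H₄–O⁻: pKₐ(p-nitrophenol) ≈ 7.2 — nitro group delocalises the charge; the classic chromogenic LG
OH⁻: pKₐ(H₂O) ≈ 15.7 — strong base; essentially never leaves without prior activation
H⁻: pKₐ(H₂) ≈ 36 — extremely strong base; leaves only in special hydride-transfer contexts
methyl carbanion (CH₃⁻): pKₐ(CH₄) ≈ 48 — unstabilised carbanion; the worst conceivable leaving group
The question asks for worst first, so the sequence is read in increasing leaving-group ability.

methyl carbanion (CH₃⁻) < H⁻ < OH⁻ < p-O₂N–C₆H₄–O⁻ < PhCOO⁻ < NO₃⁻ < chloride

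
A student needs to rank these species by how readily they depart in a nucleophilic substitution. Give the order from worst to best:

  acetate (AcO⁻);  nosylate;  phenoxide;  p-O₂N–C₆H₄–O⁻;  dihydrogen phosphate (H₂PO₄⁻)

The more stable X⁻ (or X) is on its own — i.e. the weaker a base it is — the better a leaving group it makes.
nosylate: pKₐ(p-O₂NC₆H₄SO₃H) ≈ -3.5 — p-nitro group further stabilises the sulfonate
dihydrogen phosphate (H₂PO₄⁻): pKₐ(H₃PO₄) ≈ 2.1 — moderate base; biological leaving group after further activation
acetate (AcO⁻): pKₐ(CH₃COOH) ≈ 4.8 — resonance-stabilised but still a weak base
p-O₂N–C₆H₄–O⁻: pKₐ(p-nitrophenol) ≈ 7.2
phenoxide: pKₐ(C₆H₅OH (phenol)) ≈ 10 — resonance into the ring helps, but still a poor LG
The question asks for worst first, so the sequence is read in increasing leaving-group ability.

phenoxide < p-O₂N–C₆H₄–O⁻ < acetate (AcO⁻) < dihydrogen phosphate (H₂PO₄⁻) < nosylate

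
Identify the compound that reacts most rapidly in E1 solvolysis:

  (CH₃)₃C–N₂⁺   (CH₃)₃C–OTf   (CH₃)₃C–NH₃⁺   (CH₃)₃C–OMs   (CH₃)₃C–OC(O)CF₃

With the same alkyl group throughout, only the leaving group differentiates the rates.
The more stable X⁻ (or X) is on its own — i.e. the weaker a base it is — the better a leaving group it makes.
(CH₃)₃C–N₂⁺ loses N₂: no meaningful conjugate acid; N₂ departs as an exceptionally stable neutral molecule
(CH₃)₃C–OTf loses OTf⁻: pKₐ(CF₃SO₃H (triflic acid)) ≈ -14
(CH₃)₃C–OMs loses OMs⁻: pKₐ(CH₃SO₃H (MsOH)) ≈ -1.9
(CH₃)₃C–OC(O)CF₃ loses CF₃COO⁻: pKₐ(CF₃COOH) ≈ 0.2
(CH₃)₃C–NH₃⁺ loses NH₃: pKₐ(NH₄⁺) ≈ 9.2

(CH₃)₃C–N₂⁺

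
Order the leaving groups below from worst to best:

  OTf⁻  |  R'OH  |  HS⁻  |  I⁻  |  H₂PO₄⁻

HS⁻ < H₂PO₄⁻ < R'OH < I⁻ < OTf⁻

OTf⁻: pKₐ(CF₃SO₃H (triflic acid)) ≈ -14
I⁻: pKₐ(HI) ≈ -10
R'OH: pKₐ(R'OH₂⁺) ≈ -2.4
H₂PO₄⁻: pKₐ(H₃PO₄) ≈ 2.1
HS⁻: pKₐ(H₂S) ≈ 7
The question asks for worst first, so the sequence is read in increasing leaving-group ability.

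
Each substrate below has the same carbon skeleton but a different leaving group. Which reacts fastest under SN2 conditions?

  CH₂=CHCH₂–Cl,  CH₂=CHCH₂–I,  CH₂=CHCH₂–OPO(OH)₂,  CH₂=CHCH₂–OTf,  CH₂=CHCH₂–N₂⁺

Same R in every case — rank the leaving groups.
Rank by basicity of the departing species: weakest base leaves most easily.
CH₂=CHCH₂–N₂⁺ loses N₂: no meaningful conjugate acid; N₂ departs as an exceptionally stable neutral molecule
CH₂=CHCH₂–OTf loses OTf⁻: pKₐ(CF₃SO₃H (triflic acid)) ≈ -14
CH₂=CHCH₂–I loses I⁻: pKₐ(HI) ≈ -10
CH₂=CHCH₂–Cl loses Cl⁻: pKₐ(HCl) ≈ -7
CH₂=CHCH₂–OPO(OH)₂ loses H₂PO₄⁻: pKₐ(H₃PO₄) ≈ 2.1

CH₂=CHCH₂–N₂⁺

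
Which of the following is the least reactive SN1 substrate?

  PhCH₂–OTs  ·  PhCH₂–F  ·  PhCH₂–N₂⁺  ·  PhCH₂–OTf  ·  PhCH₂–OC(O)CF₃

PhCH₂–F

With the same alkyl group throughout, only the leaving group differentiates the rates.
Rank by basicity of the departing species: weakest base leaves most easily.
PhCH₂–N₂⁺ loses N₂: no meaningful conjugate acid; N₂ departs as an exceptionally stable neutral molecule
PhCH₂–OTf loses OTf⁻: pKₐ(CF₃SO₃H (triflic acid)) ≈ -14
PhCH₂–OTs loses OTs⁻: pKₐ(p-CH₃C₆H₄SO₃H (TsOH)) ≈ -2.8
PhCH₂–OC(O)CF₃ loses CF₃COO⁻: pKₐ(CF₃COOH) ≈ 0.2
PhCH₂–F loses F⁻: pKₐ(HF) ≈ 3.2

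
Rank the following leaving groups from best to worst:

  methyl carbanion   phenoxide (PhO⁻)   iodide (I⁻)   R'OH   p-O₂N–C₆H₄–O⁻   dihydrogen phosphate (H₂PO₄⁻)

iodide (I⁻) > R'OH > dihydrogen phosphate (H₂PO₄⁻) > p-O₂N–C₆H₄–O⁻ > phenoxide (PhO⁻) > methyl carbanion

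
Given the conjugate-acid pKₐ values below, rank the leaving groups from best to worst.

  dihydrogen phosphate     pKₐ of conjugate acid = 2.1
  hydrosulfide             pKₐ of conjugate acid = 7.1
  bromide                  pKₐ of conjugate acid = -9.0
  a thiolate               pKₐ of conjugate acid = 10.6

Lower conjugate-acid pKₐ ⇒ weaker base ⇒ better leaving group.
Sorting by the given values: bromide (-9.0), dihydrogen phosphate (2.1), hydrosulfide (7.1), a thiolate (10.6).

bromide > dihydrogen phosphate > hydrosulfide > a thiolate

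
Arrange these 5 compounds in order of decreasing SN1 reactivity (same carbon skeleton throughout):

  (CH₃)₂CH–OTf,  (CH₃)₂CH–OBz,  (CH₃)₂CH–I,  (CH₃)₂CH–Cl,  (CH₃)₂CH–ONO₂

(CH₃)₂CH–OTf > (CH₃)₂CH–I > (CH₃)₂CH–Cl > (CH₃)₂CH–ONO₂ > (CH₃)₂CH–OBz

With the same alkyl group throughout, only the leaving group differentiates the rates.
The more stable X⁻ (or X) is on its own — i.e. the weaker a base it is — the better a leaving group it makes.
(CH₃)₂CH–OTf loses OTf⁻: pKₐ(CF₃SO₃H (triflic acid)) ≈ -14
(CH₃)₂CH–I loses I⁻: pKₐ(HI) ≈ -10
(CH₃)₂CH–Cl loses Cl⁻: pKₐ(HCl) ≈ -7
(CH₃)₂CH–ONO₂ loses NO₃⁻: pKₐ(HNO₃) ≈ -1.3
(CH₃)₂CH–OBz loses PhCOO⁻: pKₐ(C₆H₅COOH) ≈ 4.2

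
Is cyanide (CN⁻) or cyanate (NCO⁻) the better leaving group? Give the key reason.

cyanate (NCO⁻)

cyanate (NCO⁻) is the better leaving group.
pKₐ(HOCN) ≈ 3.5 versus pKₐ(HCN) ≈ 9.2: cyanate (NCO⁻) is the much weaker base.
Resonance between N and O.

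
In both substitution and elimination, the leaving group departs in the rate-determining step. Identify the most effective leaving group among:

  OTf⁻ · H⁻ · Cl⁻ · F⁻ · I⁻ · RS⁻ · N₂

N₂

A good leaving group is a weak base: the lower the pKₐ of its conjugate acid, the more readily it departs.
N₂: no meaningful conjugate acid; N₂ departs as an exceptionally stable neutral molecule
OTf⁻: pKₐ(CF₃SO₃H (triflic acid)) ≈ -14
I⁻: pKₐ(HI) ≈ -10
Cl⁻: pKₐ(HCl) ≈ -7
F⁻: pKₐ(HF) ≈ 3.2
RS⁻: pKₐ(RSH (a thiol)) ≈ 10.5
H⁻: pKₐ(H₂) ≈ 36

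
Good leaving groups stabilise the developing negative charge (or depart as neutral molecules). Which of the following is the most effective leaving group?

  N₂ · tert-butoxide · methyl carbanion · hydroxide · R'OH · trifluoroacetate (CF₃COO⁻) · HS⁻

N₂

Rank by basicity of the departing species: weakest base leaves most easily.
N₂: no meaningful conjugate acid; N₂ departs as an exceptionally stable neutral molecule
R'OH: pKₐ(R'OH₂⁺) ≈ -2.4
trifluoroacetate (CF₃COO⁻): pKₐ(CF₃COOH) ≈ 0.2
HS⁻: pKₐ(H₂S) ≈ 7
hydroxide: pKₐ(H₂O) ≈ 15.7
tert-butoxide: pKₐ(t-BuOH) ≈ 18
methyl carbanion: pKₐ(CH₄) ≈ 48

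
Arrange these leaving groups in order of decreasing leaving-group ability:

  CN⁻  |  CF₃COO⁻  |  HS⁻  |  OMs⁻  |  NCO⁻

OMs⁻: pKₐ(CH₃SO₃H (MsOH)) ≈ -1.9
CF₃COO⁻: pKₐ(CF₃COOH) ≈ 0.2
NCO⁻: pKₐ(HOCN) ≈ 3.5
HS⁻: pKₐ(H₂S) ≈ 7
CN⁻: pKₐ(HCN) ≈ 9.2

OMs⁻ > CF₃COO⁻ > NCO⁻ > HS⁻ > CN⁻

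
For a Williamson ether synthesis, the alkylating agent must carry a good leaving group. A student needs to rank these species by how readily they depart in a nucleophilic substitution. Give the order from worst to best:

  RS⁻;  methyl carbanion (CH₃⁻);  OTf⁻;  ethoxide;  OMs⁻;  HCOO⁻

Leaving-group ability tracks the stability of the departed species; conjugate-acid pKₐ is the usual yardstick (lower pKₐ → better LG).
OTf⁻: pKₐ(CF₃SO₃H (triflic acid)) ≈ -14
OMs⁻: pKₐ(CH₃SO₃H (MsOH)) ≈ -1.9
HCOO⁻: pKₐ(HCOOH) ≈ 3.8
RS⁻: pKₐ(RSH (a thiol)) ≈ 10.5
ethoxide: pKₐ(CH₃CH₂OH) ≈ 16
methyl carbanion (CH₃⁻): pKₐ(CH₄) ≈ 48
The question asks for worst first, so the sequence is read in increasing leaving-group ability.

methyl carbanion (CH₃⁻) < ethoxide < RS⁻ < HCOO⁻ < OMs⁻ < OTf⁻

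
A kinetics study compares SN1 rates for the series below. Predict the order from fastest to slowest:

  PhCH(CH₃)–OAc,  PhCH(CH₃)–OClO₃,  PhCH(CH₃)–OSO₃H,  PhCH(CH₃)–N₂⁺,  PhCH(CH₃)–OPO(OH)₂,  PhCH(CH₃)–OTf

Same R in every case — rank the leaving groups.
A good leaving group is a weak base: the lower the pKₐ of its conjugate acid, the more readily it departs.
PhCH(CH₃)–N₂⁺ loses N₂: no meaningful conjugate acid; N₂ departs as an exceptionally stable neutral molecule
PhCH(CH₃)–OTf loses OTf⁻: pKₐ(CF₃SO₃H (triflic acid)) ≈ -14
PhCH(CH₃)–OClO₃ loses ClO₄⁻: pKₐ(HClO₄) ≈ -10
PhCH(CH₃)–OSO₃H loses HSO₄⁻: pKₐ(H₂SO₄) ≈ -3
PhCH(CH₃)–OPO(OH)₂ loses H₂PO₄⁻: pKₐ(H₃PO₄) ≈ 2.1
PhCH(CH₃)–OAc loses AcO⁻: pKₐ(CH₃COOH) ≈ 4.8

PhCH(CH₃)–N₂⁺ > PhCH(CH₃)–OTf > PhCH(CH₃)–OClO₃ > PhCH(CH₃)–OSO₃H > PhCH(CH₃)–OPO(OH)₂ > PhCH(CH₃)–OAc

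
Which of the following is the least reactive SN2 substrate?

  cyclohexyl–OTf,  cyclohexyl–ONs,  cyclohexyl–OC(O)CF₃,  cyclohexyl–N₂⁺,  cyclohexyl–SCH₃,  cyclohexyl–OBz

cyclohexyl–SCH₃

Identical carbon frameworks mean the comparison reduces to leaving-group quality.
Rank by basicity of the departing species: weakest base leaves most easily.
cyclohexyl–N₂⁺ loses N₂: no meaningful conjugate acid; N₂ departs as an exceptionally stable neutral molecule
cyclohexyl–OTf loses OTf⁻: pKₐ(CF₃SO₃H (triflic acid)) ≈ -14
cyclohexyl–ONs loses ONs⁻: pKₐ(p-O₂NC₆H₄SO₃H) ≈ -3.5
cyclohexyl–OC(O)CF₃ loses CF₃COO⁻: pKₐ(CF₃COOH) ≈ 0.2
cyclohexyl–OBz loses PhCOO⁻: pKₐ(C₆H₅COOH) ≈ 4.2
cyclohexyl–SCH₃ loses RS⁻: pKₐ(RSH (a thiol)) ≈ 10.5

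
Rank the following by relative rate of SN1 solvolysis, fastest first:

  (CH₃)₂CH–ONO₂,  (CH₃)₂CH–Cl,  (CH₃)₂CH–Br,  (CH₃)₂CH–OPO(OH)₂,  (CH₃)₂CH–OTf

Identical carbon frameworks mean the comparison reduces to leaving-group quality.
Rank by basicity of the departing species: weakest base leaves most easily.
(CH₃)₂CH–OTf loses OTf⁻: pKₐ(CF₃SO₃H (triflic acid)) ≈ -14
(CH₃)₂CH–Br loses Br⁻: pKₐ(HBr) ≈ -9
(CH₃)₂CH–Cl loses Cl⁻: pKₐ(HCl) ≈ -7
(CH₃)₂CH–ONO₂ loses NO₃⁻: pKₐ(HNO₃) ≈ -1.3
(CH₃)₂CH–OPO(OH)₂ loses H₂PO₄⁻: pKₐ(H₃PO₄) ≈ 2.1

(CH₃)₂CH–OTf > (CH₃)₂CH–Br > (CH₃)₂CH–Cl > (CH₃)₂CH–ONO₂ > (CH₃)₂CH–OPO(OH)₂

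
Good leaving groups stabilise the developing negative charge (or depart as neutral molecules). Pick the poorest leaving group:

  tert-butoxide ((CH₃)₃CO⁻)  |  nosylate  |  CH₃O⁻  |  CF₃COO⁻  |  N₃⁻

A good leaving group is a weak base: the lower the pKₐ of its conjugate acid, the more readily it departs.
nosylate: pKₐ(p-O₂NC₆H₄SO₃H) ≈ -3.5
CF₃COO⁻: pKₐ(CF₃COOH) ≈ 0.2
N₃⁻: pKₐ(HN₃) ≈ 4.7
CH₃O⁻: pKₐ(CH₃OH) ≈ 15.5
tert-butoxide ((CH₃)₃CO⁻): pKₐ(t-BuOH) ≈ 18

tert-butoxide ((CH₃)₃CO⁻)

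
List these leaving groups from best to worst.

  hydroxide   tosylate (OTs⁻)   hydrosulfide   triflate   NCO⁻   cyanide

triflate > tosylate (OTs⁻) > NCO⁻ > hydrosulfide > cyanide > hydroxide

triflate: pKₐ(CF₃SO₃H (triflic acid)) ≈ -14
tosylate (OTs⁻): pKₐ(p-CH₃C₆H₄SO₃H (TsOH)) ≈ -2.8 — resonance-delocalised arenesulfonate
NCO⁻: pKₐ(HOCN) ≈ 3.5 — resonance between N and O
hydrosulfide: pKₐ(H₂S) ≈ 7 — larger and more polarisable than the oxygen analogue
cyanide: pKₐ(HCN) ≈ 9.2 — sp carbon stabilises the charge somewhat, but still a poor LG
hydroxide: pKₐ(H₂O) ≈ 15.7 — strong base; essentially never leaves without prior activation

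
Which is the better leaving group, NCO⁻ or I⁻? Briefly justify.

I⁻

I⁻ is the better leaving group.
pKₐ(HI) ≈ -10 versus pKₐ(HOCN) ≈ 3.5: I⁻ is the much weaker base.
Large, highly polarisable; very weak base.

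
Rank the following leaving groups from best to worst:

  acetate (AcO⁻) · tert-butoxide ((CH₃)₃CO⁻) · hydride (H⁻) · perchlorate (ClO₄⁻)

perchlorate (ClO₄⁻) > acetate (AcO⁻) > tert-butoxide ((CH₃)₃CO⁻) > hydride (H⁻)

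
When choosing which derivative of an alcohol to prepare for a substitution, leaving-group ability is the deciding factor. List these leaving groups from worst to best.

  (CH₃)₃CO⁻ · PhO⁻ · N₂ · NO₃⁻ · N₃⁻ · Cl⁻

(CH₃)₃CO⁻ < PhO⁻ < N₃⁻ < NO₃⁻ < Cl⁻ < N₂

Leaving-group ability tracks the stability of the departed species; conjugate-acid pKₐ is the usual yardstick (lower pKₐ → better LG).
N₂: no meaningful conjugate acid; N₂ departs as an exceptionally stable neutral molecule
Cl⁻: pKₐ(HCl) ≈ -7 — moderately weak base
NO₃⁻: pKₐ(HNO₃) ≈ -1.3 — resonance-delocalised over three oxygens
N₃⁻: pKₐ(HN₃) ≈ 4.7 — linear, resonance-stabilised
PhO⁻: pKₐ(C₆H₅OH (phenol)) ≈ 10 — resonance into the ring helps, but still a poor LG
(CH₃)₃CO⁻: pKₐ(t-BuOH) ≈ 18 — bulky, strongly basic alkoxide
Reversing gives the worst-to-best order requested.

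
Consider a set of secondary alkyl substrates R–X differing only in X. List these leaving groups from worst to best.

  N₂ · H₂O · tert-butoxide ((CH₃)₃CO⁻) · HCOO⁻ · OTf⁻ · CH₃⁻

Leaving-group ability tracks the stability of the departed species; conjugate-acid pKₐ is the usual yardstick (lower pKₐ → better LG).
N₂: no meaningful conjugate acid; N₂ departs as an exceptionally stable neutral molecule
OTf⁻: pKₐ(CF₃SO₃H (triflic acid)) ≈ -14
H₂O: pKₐ(H₃O⁺) ≈ -1.7
HCOO⁻: pKₐ(HCOOH) ≈ 3.8
tert-butoxide ((CH₃)₃CO⁻): pKₐ(t-BuOH) ≈ 18
CH₃⁻: pKₐ(CH₄) ≈ 48
The question asks for worst first, so the sequence is read in increasing leaving-group ability.

CH₃⁻ < tert-butoxide ((CH₃)₃CO⁻) < HCOO⁻ < H₂O < OTf⁻ < N₂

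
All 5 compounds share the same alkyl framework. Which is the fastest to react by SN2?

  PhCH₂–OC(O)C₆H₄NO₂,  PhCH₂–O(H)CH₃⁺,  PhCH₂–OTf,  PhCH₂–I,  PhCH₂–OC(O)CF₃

The skeletons are identical, so relative rate is governed entirely by leaving-group ability.
Leaving-group ability tracks the stability of the departed species; conjugate-acid pKₐ is the usual yardstick (lower pKₐ → better LG).
PhCH₂–OTf loses OTf⁻: pKₐ(CF₃SO₃H (triflic acid)) ≈ -14
PhCH₂–I loses I⁻: pKₐ(HI) ≈ -10
PhCH₂–O(H)CH₃⁺ loses R'OH: pKₐ(R'OH₂⁺) ≈ -2.4
PhCH₂–OC(O)CF₃ loses CF₃COO⁻: pKₐ(CF₃COOH) ≈ 0.2
PhCH₂–OC(O)C₆H₄NO₂ loses p-O₂N–C₆H₄–COO⁻: pKₐ(p-nitrobenzoic acid) ≈ 3.4

PhCH₂–OTf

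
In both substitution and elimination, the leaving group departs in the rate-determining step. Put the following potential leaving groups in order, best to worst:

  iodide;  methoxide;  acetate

iodide: pKₐ(HI) ≈ -10
acetate: pKₐ(CH₃COOH) ≈ 4.8
methoxide: pKₐ(CH₃OH) ≈ 15.5

iodide > acetate > methoxide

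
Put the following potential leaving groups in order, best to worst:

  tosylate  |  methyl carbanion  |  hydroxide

tosylate > hydroxide > methyl carbanion

The more stable X⁻ (or X) is on its own — i.e. the weaker a base it is — the better a leaving group it makes.
tosylate: pKₐ(p-CH₃C₆H₄SO₃H (TsOH)) ≈ -2.8 — resonance-delocalised arenesulfonate
hydroxide: pKₐ(H₂O) ≈ 15.7
methyl carbanion: pKₐ(CH₄) ≈ 48 — unstabilised carbanion; the worst conceivable leaving group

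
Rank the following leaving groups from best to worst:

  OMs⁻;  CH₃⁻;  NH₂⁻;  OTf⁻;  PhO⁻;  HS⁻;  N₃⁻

OTf⁻ > OMs⁻ > N₃⁻ > HS⁻ > PhO⁻ > NH₂⁻ > CH₃⁻

The more stable X⁻ (or X) is on its own — i.e. the weaker a base it is — the better a leaving group it makes.
OTf⁻: pKₐ(CF₃SO₃H (triflic acid)) ≈ -14 — charge spread over three oxygens and a CF₃ group; the premier leaving group in synthesis
OMs⁻: pKₐ(CH₃SO₃H (MsOH)) ≈ -1.9
N₃⁻: pKₐ(HN₃) ≈ 4.7 — linear, resonance-stabilised
HS⁻: pKₐ(H₂S) ≈ 7
PhO⁻: pKₐ(C₆H₅OH (phenol)) ≈ 10
NH₂⁻: pKₐ(NH₃) ≈ 38
CH₃⁻: pKₐ(CH₄) ≈ 48 — unstabilised carbanion; the worst conceivable leaving group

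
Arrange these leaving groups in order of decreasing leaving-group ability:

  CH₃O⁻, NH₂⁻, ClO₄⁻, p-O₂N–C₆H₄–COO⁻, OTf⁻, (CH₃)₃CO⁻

Leaving-group ability tracks the stability of the departed species; conjugate-acid pKₐ is the usual yardstick (lower pKₐ → better LG).
OTf⁻: pKₐ(CF₃SO₃H (triflic acid)) ≈ -14
ClO₄⁻: pKₐ(HClO₄) ≈ -10
p-O₂N–C₆H₄–COO⁻: pKₐ(p-nitrobenzoic acid) ≈ 3.4
CH₃O⁻: pKₐ(CH₃OH) ≈ 15.5
(CH₃)₃CO⁻: pKₐ(t-BuOH) ≈ 18
NH₂⁻: pKₐ(NH₃) ≈ 38

OTf⁻ > ClO₄⁻ > p-O₂N–C₆H₄–COO⁻ > CH₃O⁻ > (CH₃)₃CO⁻ > NH₂⁻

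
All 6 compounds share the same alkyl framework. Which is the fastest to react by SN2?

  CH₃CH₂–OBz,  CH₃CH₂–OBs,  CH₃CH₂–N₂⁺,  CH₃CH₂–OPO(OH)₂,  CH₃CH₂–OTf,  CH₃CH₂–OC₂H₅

With the same alkyl group throughout, only the leaving group differentiates the rates.
The more stable X⁻ (or X) is on its own — i.e. the weaker a base it is — the better a leaving group it makes.
CH₃CH₂–N₂⁺ loses N₂: no meaningful conjugate acid; N₂ departs as an exceptionally stable neutral molecule
CH₃CH₂–OTf loses OTf⁻: pKₐ(CF₃SO₃H (triflic acid)) ≈ -14
CH₃CH₂–OBs loses OBs⁻: pKₐ(p-BrC₆H₄SO₃H) ≈ -2.8
CH₃CH₂–OPO(OH)₂ loses H₂PO₄⁻: pKₐ(H₃PO₄) ≈ 2.1
CH₃CH₂–OBz loses PhCOO⁻: pKₐ(C₆H₅COOH) ≈ 4.2
CH₃CH₂–OC₂H₅ loses CH₃CH₂O⁻: pKₐ(CH₃CH₂OH) ≈ 16

CH₃CH₂–N₂⁺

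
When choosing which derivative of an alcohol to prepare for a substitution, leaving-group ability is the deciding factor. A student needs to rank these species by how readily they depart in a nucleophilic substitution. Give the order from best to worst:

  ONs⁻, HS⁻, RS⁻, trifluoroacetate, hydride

The more stable X⁻ (or X) is on its own — i.e. the weaker a base it is — the better a leaving group it makes.
ONs⁻: pKₐ(p-O₂NC₆H₄SO₃H) ≈ -3.5
trifluoroacetate: pKₐ(CF₃COOH) ≈ 0.2 — strongly electron-withdrawing CF₃ stabilises the carboxylate
HS⁻: pKₐ(H₂S) ≈ 7 — larger and more polarisable than the oxygen analogue
RS⁻: pKₐ(RSH (a thiol)) ≈ 10.5
hydride: pKₐ(H₂) ≈ 36 — extremely strong base; leaves only in special hydride-transfer contexts

ONs⁻ > trifluoroacetate > HS⁻ > RS⁻ > hydride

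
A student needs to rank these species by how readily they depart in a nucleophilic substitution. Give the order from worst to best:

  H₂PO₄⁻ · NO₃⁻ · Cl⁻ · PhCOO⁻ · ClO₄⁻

PhCOO⁻ < H₂PO₄⁻ < NO₃⁻ < Cl⁻ < ClO₄⁻

Rank by basicity of the departing species: weakest base leaves most easily.
ClO₄⁻: pKₐ(HClO₄) ≈ -10 — extremely weak base; rarely used for safety reasons
Cl⁻: pKₐ(HCl) ≈ -7 — moderately weak base
NO₃⁻: pKₐ(HNO₃) ≈ -1.3 — resonance-delocalised over three oxygens
H₂PO₄⁻: pKₐ(H₃PO₄) ≈ 2.1 — moderate base; biological leaving group after further activation
PhCOO⁻: pKₐ(C₆H₅COOH) ≈ 4.2
The question asks for worst first, so the sequence is read in increasing leaving-group ability.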